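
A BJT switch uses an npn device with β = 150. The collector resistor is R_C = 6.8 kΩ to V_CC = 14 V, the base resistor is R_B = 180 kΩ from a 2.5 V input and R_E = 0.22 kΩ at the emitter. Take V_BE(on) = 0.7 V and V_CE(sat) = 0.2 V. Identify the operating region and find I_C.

active; I_C ≈ 1.3 mA

Assume active. Base-emitter loop: I_B = (V_BB − V_BE)/(R_B + (β+1)R_E) = (2.5 − 0.7)/(180 + 151×0.22) = 0.00844 mA.
I_C = β·I_B = 150×0.00844 = 1.27 mA.
V_CE = V_CC − I_C·R_C − I_E·R_E = 14 − 1.27×6.8 − 1.27×0.22 = 5.11 V > V_CE(sat), so the active-region assumption holds.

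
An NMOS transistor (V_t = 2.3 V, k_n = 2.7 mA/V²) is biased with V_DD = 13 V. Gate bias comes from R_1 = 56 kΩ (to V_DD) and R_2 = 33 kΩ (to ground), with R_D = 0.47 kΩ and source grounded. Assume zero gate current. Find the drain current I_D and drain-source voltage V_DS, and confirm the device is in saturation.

V_G = V_DD·R_2/(R_1+R_2) = 13×33/89 = 4.82 V. With the source grounded, V_GS = V_G = 4.82 V.
Assume saturation: I_D = (k_n/2)(V_GS − V_t)² = (2.7/2)×(4.82 − 2.3)² = 1.35×2.52² = 8.57 mA.
V_DS = V_DD − I_D·R_D = 13 − 8.57×0.47 = 8.97 V.
Saturation requires V_DS ≥ V_GS − V_t = 2.52 V; 8.97 ≥ 2.52 ✓.

I_D ≈ 8.6 mA, V_DS ≈ 9 V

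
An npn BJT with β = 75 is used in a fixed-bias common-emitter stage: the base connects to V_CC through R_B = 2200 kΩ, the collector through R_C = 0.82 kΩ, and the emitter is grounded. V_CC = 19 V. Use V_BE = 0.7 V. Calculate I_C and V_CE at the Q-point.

Base loop: V_CC = I_B·R_B + V_BE, so I_B = (19 − 0.7)/2200 kΩ = 0.00832 mA.
In the active region I_C = β·I_B = 75 × 0.00832 = 0.624 mA.
Collector loop: V_CE = V_CC − I_C·R_C = 19 − 0.624×0.82 = 18.5 V.
Since V_CE = 18.5 V > V_CE(sat) ≈ 0.2 V, the transistor is in the active region as assumed.

I_C ≈ 0.62 mA, V_CE ≈ 18 V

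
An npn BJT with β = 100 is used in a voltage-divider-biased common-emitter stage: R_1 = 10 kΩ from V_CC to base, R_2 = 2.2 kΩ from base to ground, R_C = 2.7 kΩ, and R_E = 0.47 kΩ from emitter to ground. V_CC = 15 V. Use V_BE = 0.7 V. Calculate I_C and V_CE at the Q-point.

I_C ≈ 4.1 mA, V_CE ≈ 2.1 V

Thevenize the base divider: V_Th = V_CC·R_2/(R_1+R_2) = 15×2.2/12.2 = 2.7 V, R_Th = R_1‖R_2 = 1.8 kΩ.
Base-emitter loop: V_Th = I_B·R_Th + V_BE + (β+1)I_B·R_E, so I_B = (2.7 − 0.7) / (1.8 + 101×0.47) = 0.0407 mA.
I_C = β·I_B = 100×0.0407 = 4.07 mA, and I_E = (β+1)I_B = 4.11 mA.
V_CE = V_CC − I_C·R_C − I_E·R_E = 15 − 4.07×2.7 − 4.11×0.47 = 2.08 V.
V_CE = 2.08 V > 0.2 V confirms active-region operation.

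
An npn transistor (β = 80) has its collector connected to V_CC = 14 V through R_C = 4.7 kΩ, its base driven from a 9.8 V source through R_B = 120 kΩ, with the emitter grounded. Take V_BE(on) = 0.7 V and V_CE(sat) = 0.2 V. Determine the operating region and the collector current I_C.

Assume active: I_B = (9.8 − 0.7)/120 = 0.0758 mA, giving I_C = β·I_B = 6.07 mA.
But then V_CE = 14 − 6.07×4.7 = -14.5 V < V_CE(sat) = 0.2 V — impossible in the active region.
So the transistor is saturated. With V_CE = 0.2 V, I_C = (V_CC − 0.2)/R_C = 13.8/4.7 = 2.94 mA.
Check: β·I_B = 6.07 mA > I_C = 2.94 mA, confirming saturation.

saturation; I_C ≈ 2.9 mA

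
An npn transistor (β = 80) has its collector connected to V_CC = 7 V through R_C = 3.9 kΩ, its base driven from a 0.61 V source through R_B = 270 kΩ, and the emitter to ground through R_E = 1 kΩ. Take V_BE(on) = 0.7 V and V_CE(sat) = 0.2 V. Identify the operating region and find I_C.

cutoff; I_C ≈ 0

V_BB = 0.61 V ≤ V_BE(on) = 0.7 V, so the base-emitter junction is not forward biased.
The transistor is in cutoff: I_B = I_C = 0.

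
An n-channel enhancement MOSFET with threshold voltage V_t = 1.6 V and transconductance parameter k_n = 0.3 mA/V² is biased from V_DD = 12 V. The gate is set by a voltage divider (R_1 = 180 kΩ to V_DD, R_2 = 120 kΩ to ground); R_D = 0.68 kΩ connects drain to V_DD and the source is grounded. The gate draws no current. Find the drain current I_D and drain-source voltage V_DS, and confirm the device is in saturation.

I_D ≈ 1.5 mA, V_DS ≈ 11 V

V_G = V_DD·R_2/(R_1+R_2) = 12×120/300 = 4.8 V. With the source grounded, V_GS = V_G = 4.8 V.
Assume saturation: I_D = (k_n/2)(V_GS − V_t)² = (0.3/2)×(4.8 − 1.6)² = 0.15×3.2² = 1.54 mA.
V_DS = V_DD − I_D·R_D = 12 − 1.54×0.68 = 11 V.
Saturation requires V_DS ≥ V_GS − V_t = 3.2 V; 11 ≥ 3.2 ✓.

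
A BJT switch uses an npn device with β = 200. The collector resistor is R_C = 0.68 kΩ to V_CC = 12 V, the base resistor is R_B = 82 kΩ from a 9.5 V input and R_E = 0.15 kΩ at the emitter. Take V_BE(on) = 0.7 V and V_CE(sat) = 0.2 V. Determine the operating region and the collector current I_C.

Assume active: I_B = (9.5 − 0.7)/(82 + 201×0.15) = 0.0785 mA, I_C = β·I_B = 15.7 mA.
Then V_CE = 12 − 15.7×0.68 − 15.8×0.15 = -1.04 V < 0.2 V — the active assumption fails.
Re-solve with V_CE = 0.2 V. KCL at the emitter: V_E/R_E = (V_BB−0.7−V_E)/R_B + (V_CC−0.2−V_E)/R_C, giving V_E = 2.14 V.
I_C = (V_CC − 0.2 − V_E)/R_C = (11.8 − 2.14)/0.68 = 14.2 mA.
Check: I_B = (8.8 − 2.14)/82 = 0.0812 mA, and β·I_B = 16.2 mA > I_C, confirming saturation.

saturation; I_C ≈ 14 mA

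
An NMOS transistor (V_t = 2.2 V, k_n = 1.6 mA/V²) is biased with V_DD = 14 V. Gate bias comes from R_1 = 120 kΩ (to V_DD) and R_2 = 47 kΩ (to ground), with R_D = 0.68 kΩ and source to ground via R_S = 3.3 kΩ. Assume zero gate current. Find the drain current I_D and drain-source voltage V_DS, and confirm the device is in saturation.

V_G = V_DD·R_2/(R_1+R_2) = 14×47/167 = 3.94 V.
Assume saturation: I_D = (k_n/2)(V_GS − V_t)² with V_GS = V_G − I_D·R_S = 3.94 − 3.3·I_D.
Substituting gives 8.71·I_D² − 10.2·I_D + 2.42 = 0, with roots I_D = 0.332 or 0.837 mA.
The root I_D = 0.837 mA gives V_GS = 1.18 V ≤ V_t, so take I_D = 0.332 mA.
Then V_GS = 2.84 V and V_DS = V_DD − I_D(R_D+R_S) = 14 − 0.332×3.98 = 12.7 V.
Saturation requires V_DS ≥ V_GS − V_t = 0.644 V; 12.7 ≥ 0.644 ✓.

I_D ≈ 0.33 mA, V_DS ≈ 13 V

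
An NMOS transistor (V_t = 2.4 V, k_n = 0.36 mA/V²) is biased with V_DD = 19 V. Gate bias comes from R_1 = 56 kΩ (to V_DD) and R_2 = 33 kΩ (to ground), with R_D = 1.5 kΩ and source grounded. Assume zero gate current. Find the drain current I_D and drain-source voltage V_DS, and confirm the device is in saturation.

V_G = V_DD·R_2/(R_1+R_2) = 19×33/89 = 7.04 V. With the source grounded, V_GS = V_G = 7.04 V.
Assume saturation: I_D = (k_n/2)(V_GS − V_t)² = (0.36/2)×(7.04 − 2.4)² = 0.18×4.64² = 3.88 mA.
V_DS = V_DD − I_D·R_D = 19 − 3.88×1.5 = 13.2 V.
Saturation requires V_DS ≥ V_GS − V_t = 4.64 V; 13.2 ≥ 4.64 ✓.

I_D ≈ 3.9 mA, V_DS ≈ 13 V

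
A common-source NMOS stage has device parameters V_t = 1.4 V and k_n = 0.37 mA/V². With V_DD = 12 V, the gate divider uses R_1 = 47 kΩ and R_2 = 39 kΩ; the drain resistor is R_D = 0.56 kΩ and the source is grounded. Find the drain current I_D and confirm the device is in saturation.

I_D ≈ 3 mA

V_G = V_DD·R_2/(R_1+R_2) = 12×39/86 = 5.44 V. With the source grounded, V_GS = V_G = 5.44 V.
Assume saturation: I_D = (k_n/2)(V_GS − V_t)² = (0.37/2)×(5.44 − 1.4)² = 0.185×4.04² = 3.02 mA.
V_DS = V_DD − I_D·R_D = 12 − 3.02×0.56 = 10.3 V.
Saturation requires V_DS ≥ V_GS − V_t = 4.04 V; 10.3 ≥ 4.04 ✓.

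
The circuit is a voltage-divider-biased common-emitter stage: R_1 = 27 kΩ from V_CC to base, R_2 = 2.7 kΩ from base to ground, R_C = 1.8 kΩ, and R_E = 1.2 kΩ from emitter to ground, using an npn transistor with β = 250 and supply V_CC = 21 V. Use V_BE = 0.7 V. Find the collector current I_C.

I_C ≈ 1 mA

Thevenize the base divider: V_Th = V_CC·R_2/(R_1+R_2) = 21×2.7/29.7 = 1.91 V, R_Th = R_1‖R_2 = 2.45 kΩ.
Base-emitter loop: V_Th = I_B·R_Th + V_BE + (β+1)I_B·R_E, so I_B = (1.91 − 0.7) / (2.45 + 251×1.2) = 0.00398 mA.
I_C = β·I_B = 250×0.00398 = 0.995 mA, and I_E = (β+1)I_B = 0.999 mA.
V_CE = V_CC − I_C·R_C − I_E·R_E = 21 − 0.995×1.8 − 0.999×1.2 = 18 V.
V_CE = 18 V > 0.2 V confirms active-region operation.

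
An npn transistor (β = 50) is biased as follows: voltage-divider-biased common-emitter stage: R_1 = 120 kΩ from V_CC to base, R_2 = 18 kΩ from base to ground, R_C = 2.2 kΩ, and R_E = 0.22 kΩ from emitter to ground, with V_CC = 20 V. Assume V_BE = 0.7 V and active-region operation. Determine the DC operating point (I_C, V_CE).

I_C ≈ 3.6 mA, V_CE ≈ 11 V

Thevenize the base divider: V_Th = V_CC·R_2/(R_1+R_2) = 20×18/138 = 2.61 V, R_Th = R_1‖R_2 = 15.7 kΩ.
Base-emitter loop: V_Th = I_B·R_Th + V_BE + (β+1)I_B·R_E, so I_B = (2.61 − 0.7) / (15.7 + 51×0.22) = 0.071 mA.
I_C = β·I_B = 50×0.071 = 3.55 mA, and I_E = (β+1)I_B = 3.62 mA.
V_CE = V_CC − I_C·R_C − I_E·R_E = 20 − 3.55×2.2 − 3.62×0.22 = 11.4 V.
V_CE = 11.4 V > 0.2 V confirms active-region operation.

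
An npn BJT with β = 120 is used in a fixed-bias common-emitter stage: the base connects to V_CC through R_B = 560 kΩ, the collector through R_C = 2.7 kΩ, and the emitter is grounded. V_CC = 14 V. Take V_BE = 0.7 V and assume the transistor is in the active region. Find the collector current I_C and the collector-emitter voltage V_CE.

Base loop: V_CC = I_B·R_B + V_BE, so I_B = (14 − 0.7)/560 kΩ = 0.0238 mA.
In the active region I_C = β·I_B = 120 × 0.0238 = 2.85 mA.
Collector loop: V_CE = V_CC − I_C·R_C = 14 − 2.85×2.7 = 6.3 V.
Since V_CE = 6.3 V > V_CE(sat) ≈ 0.2 V, the transistor is in the active region as assumed.

I_C ≈ 2.9 mA, V_CE ≈ 6.3 V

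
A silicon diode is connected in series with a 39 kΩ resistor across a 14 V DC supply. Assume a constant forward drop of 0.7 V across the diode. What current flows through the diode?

I ≈ 0.34 mA

KVL around the loop: 14 = V_D + I·R = 0.7 + I × 39 kΩ.
So I = (14 − 0.7) / 39 kΩ = 13.3 / 39 = 0.341 mA.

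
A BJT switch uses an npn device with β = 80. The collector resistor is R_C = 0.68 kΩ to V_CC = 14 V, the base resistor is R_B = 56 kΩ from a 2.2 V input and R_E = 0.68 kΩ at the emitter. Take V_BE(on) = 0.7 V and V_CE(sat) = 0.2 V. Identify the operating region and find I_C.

active; I_C ≈ 1.1 mA

Assume active. Base-emitter loop: I_B = (V_BB − V_BE)/(R_B + (β+1)R_E) = (2.2 − 0.7)/(56 + 81×0.68) = 0.0135 mA.
I_C = β·I_B = 80×0.0135 = 1.08 mA.
V_CE = V_CC − I_C·R_C − I_E·R_E = 14 − 1.08×0.68 − 1.09×0.68 = 12.5 V > V_CE(sat), so the active-region assumption holds.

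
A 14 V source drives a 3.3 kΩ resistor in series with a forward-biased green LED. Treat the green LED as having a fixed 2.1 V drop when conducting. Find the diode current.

I ≈ 3.6 mA

KVL around the loop: 14 = V_D + I·R = 2.1 + I × 3.3 kΩ.
So I = (14 − 2.1) / 3.3 kΩ = 11.9 / 3.3 = 3.61 mA.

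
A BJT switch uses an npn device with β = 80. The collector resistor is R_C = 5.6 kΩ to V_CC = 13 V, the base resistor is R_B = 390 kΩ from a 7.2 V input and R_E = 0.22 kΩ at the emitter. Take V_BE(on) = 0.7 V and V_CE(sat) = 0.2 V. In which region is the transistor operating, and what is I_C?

Assume active. Base-emitter loop: I_B = (V_BB − V_BE)/(R_B + (β+1)R_E) = (7.2 − 0.7)/(390 + 81×0.22) = 0.0159 mA.
I_C = β·I_B = 80×0.0159 = 1.28 mA.
V_CE = V_CC − I_C·R_C − I_E·R_E = 13 − 1.28×5.6 − 1.29×0.22 = 5.58 V > V_CE(sat), so the active-region assumption holds.

active; I_C ≈ 1.3 mA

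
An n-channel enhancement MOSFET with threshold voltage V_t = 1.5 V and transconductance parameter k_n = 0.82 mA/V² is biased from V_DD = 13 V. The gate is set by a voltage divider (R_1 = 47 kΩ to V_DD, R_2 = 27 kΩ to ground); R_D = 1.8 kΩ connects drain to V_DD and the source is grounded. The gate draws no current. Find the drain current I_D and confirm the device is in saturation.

V_G = V_DD·R_2/(R_1+R_2) = 13×27/74 = 4.74 V. With the source grounded, V_GS = V_G = 4.74 V.
Assume saturation: I_D = (k_n/2)(V_GS − V_t)² = (0.82/2)×(4.74 − 1.5)² = 0.41×3.24² = 4.31 mA.
V_DS = V_DD − I_D·R_D = 13 − 4.31×1.8 = 5.24 V.
Saturation requires V_DS ≥ V_GS − V_t = 3.24 V; 5.24 ≥ 3.24 ✓.

I_D ≈ 4.3 mA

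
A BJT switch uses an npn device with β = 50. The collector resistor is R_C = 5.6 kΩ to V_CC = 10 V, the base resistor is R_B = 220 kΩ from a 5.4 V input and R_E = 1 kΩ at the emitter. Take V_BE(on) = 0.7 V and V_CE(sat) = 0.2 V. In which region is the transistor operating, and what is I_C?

active; I_C ≈ 0.87 mA

Assume active. Base-emitter loop: I_B = (V_BB − V_BE)/(R_B + (β+1)R_E) = (5.4 − 0.7)/(220 + 51×1) = 0.0173 mA.
I_C = β·I_B = 50×0.0173 = 0.867 mA.
V_CE = V_CC − I_C·R_C − I_E·R_E = 10 − 0.867×5.6 − 0.885×1 = 4.26 V > V_CE(sat), so the active-region assumption holds.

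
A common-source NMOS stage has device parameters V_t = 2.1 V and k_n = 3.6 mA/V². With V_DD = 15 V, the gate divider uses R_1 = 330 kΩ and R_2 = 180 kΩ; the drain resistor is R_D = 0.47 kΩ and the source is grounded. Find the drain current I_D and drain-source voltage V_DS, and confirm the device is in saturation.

V_G = V_DD·R_2/(R_1+R_2) = 15×180/510 = 5.29 V. With the source grounded, V_GS = V_G = 5.29 V.
Assume saturation: I_D = (k_n/2)(V_GS − V_t)² = (3.6/2)×(5.29 − 2.1)² = 1.8×3.19² = 18.4 mA.
V_DS = V_DD − I_D·R_D = 15 − 18.4×0.47 = 6.37 V.
Saturation requires V_DS ≥ V_GS − V_t = 3.19 V; 6.37 ≥ 3.19 ✓.

I_D ≈ 18 mA, V_DS ≈ 6.4 V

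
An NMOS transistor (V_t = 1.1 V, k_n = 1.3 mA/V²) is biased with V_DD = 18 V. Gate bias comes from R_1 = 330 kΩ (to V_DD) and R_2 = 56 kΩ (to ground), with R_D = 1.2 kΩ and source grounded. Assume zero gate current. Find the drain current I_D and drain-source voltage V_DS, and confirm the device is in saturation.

I_D ≈ 1.5 mA, V_DS ≈ 16 V

V_G = V_DD·R_2/(R_1+R_2) = 18×56/386 = 2.61 V. With the source grounded, V_GS = V_G = 2.61 V.
Assume saturation: I_D = (k_n/2)(V_GS − V_t)² = (1.3/2)×(2.61 − 1.1)² = 0.65×1.51² = 1.48 mA.
V_DS = V_DD − I_D·R_D = 18 − 1.48×1.2 = 16.2 V.
Saturation requires V_DS ≥ V_GS − V_t = 1.51 V; 16.2 ≥ 1.51 ✓.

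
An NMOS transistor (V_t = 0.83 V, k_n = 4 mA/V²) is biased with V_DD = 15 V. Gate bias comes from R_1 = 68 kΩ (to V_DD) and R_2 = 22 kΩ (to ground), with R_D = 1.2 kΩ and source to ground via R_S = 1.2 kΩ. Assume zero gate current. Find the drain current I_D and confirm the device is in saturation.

I_D ≈ 1.6 mA

V_G = V_DD·R_2/(R_1+R_2) = 15×22/90 = 3.67 V.
Assume saturation: I_D = (k_n/2)(V_GS − V_t)² with V_GS = V_G − I_D·R_S = 3.67 − 1.2·I_D.
Substituting gives 2.88·I_D² − 14.6·I_D + 16.1 = 0, with roots I_D = 1.62 or 3.46 mA.
The root I_D = 3.46 mA gives V_GS = -0.485 V ≤ V_t, so take I_D = 1.62 mA.
Then V_GS = 1.73 V and V_DS = V_DD − I_D(R_D+R_S) = 15 − 1.62×2.4 = 11.1 V.
Saturation requires V_DS ≥ V_GS − V_t = 0.899 V; 11.1 ≥ 0.899 ✓.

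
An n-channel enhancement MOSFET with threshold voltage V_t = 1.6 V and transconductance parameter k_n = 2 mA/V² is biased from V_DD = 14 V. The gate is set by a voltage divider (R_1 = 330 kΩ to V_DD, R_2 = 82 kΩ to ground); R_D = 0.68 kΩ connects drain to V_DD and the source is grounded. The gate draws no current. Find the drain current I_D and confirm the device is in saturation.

V_G = V_DD·R_2/(R_1+R_2) = 14×82/412 = 2.79 V. With the source grounded, V_GS = V_G = 2.79 V.
Assume saturation: I_D = (k_n/2)(V_GS − V_t)² = (2/2)×(2.79 − 1.6)² = 1×1.19² = 1.41 mA.
V_DS = V_DD − I_D·R_D = 14 − 1.41×0.68 = 13 V.
Saturation requires V_DS ≥ V_GS − V_t = 1.19 V; 13 ≥ 1.19 ✓.

I_D ≈ 1.4 mA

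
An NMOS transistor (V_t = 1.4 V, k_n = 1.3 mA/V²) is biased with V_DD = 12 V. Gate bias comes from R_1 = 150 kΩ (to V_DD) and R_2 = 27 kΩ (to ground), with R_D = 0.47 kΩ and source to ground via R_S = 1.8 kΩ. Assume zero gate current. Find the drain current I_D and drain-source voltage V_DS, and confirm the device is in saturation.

I_D ≈ 0.064 mA, V_DS ≈ 12 V

V_G = V_DD·R_2/(R_1+R_2) = 12×27/177 = 1.83 V.
Assume saturation: I_D = (k_n/2)(V_GS − V_t)² with V_GS = V_G − I_D·R_S = 1.83 − 1.8·I_D.
Substituting gives 2.11·I_D² − 2.01·I_D + 0.12 = 0, with roots I_D = 0.0644 or 0.889 mA.
The root I_D = 0.889 mA gives V_GS = 0.231 V ≤ V_t, so take I_D = 0.0644 mA.
Then V_GS = 1.71 V and V_DS = V_DD − I_D(R_D+R_S) = 12 − 0.0644×2.27 = 11.9 V.
Saturation requires V_DS ≥ V_GS − V_t = 0.315 V; 11.9 ≥ 0.315 ✓.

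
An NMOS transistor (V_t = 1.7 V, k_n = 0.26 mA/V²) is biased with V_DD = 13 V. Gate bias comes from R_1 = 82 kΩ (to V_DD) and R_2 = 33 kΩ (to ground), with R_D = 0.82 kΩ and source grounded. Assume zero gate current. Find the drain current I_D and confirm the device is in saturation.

V_G = V_DD·R_2/(R_1+R_2) = 13×33/115 = 3.73 V. With the source grounded, V_GS = V_G = 3.73 V.
Assume saturation: I_D = (k_n/2)(V_GS − V_t)² = (0.26/2)×(3.73 − 1.7)² = 0.13×2.03² = 0.536 mA.
V_DS = V_DD − I_D·R_D = 13 − 0.536×0.82 = 12.6 V.
Saturation requires V_DS ≥ V_GS − V_t = 2.03 V; 12.6 ≥ 2.03 ✓.

I_D ≈ 0.54 mA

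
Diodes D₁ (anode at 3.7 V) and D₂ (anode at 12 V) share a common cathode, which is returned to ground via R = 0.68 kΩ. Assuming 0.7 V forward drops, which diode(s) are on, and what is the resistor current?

Only D₂ conducts; I_R ≈ 17 mA

Assume both conduct. Then node N would need to be at both 3.7−0.7 = 3 V and 12−0.7 = 11.3 V, which is impossible.
Assume only D₂ conducts: V_N = 12 − 0.7 = 11.3 V, so I_R = 11.3/0.68 = 16.6 mA.
Check D₁: its anode-to-cathode voltage is 3.7 − 11.3 = -7.6 V < 0.7 V, so it is off. The assumption is consistent.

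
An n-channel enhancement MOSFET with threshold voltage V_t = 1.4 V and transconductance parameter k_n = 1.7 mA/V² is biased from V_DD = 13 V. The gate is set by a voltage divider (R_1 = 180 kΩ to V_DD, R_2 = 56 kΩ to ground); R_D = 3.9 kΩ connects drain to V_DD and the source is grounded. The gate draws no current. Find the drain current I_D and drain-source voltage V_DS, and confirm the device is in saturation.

I_D ≈ 2.4 mA, V_DS ≈ 3.6 V

V_G = V_DD·R_2/(R_1+R_2) = 13×56/236 = 3.08 V. With the source grounded, V_GS = V_G = 3.08 V.
Assume saturation: I_D = (k_n/2)(V_GS − V_t)² = (1.7/2)×(3.08 − 1.4)² = 0.85×1.68² = 2.41 mA.
V_DS = V_DD − I_D·R_D = 13 − 2.41×3.9 = 3.59 V.
Saturation requires V_DS ≥ V_GS − V_t = 1.68 V; 3.59 ≥ 1.68 ✓.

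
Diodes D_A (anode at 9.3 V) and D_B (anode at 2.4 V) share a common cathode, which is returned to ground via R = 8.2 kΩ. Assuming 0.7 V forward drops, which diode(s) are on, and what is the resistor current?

Only D_A conducts; I_R ≈ 1 mA

Assume both conduct. Then node N would need to be at both 9.3−0.7 = 8.6 V and 2.4−0.7 = 1.7 V, which is impossible.
Assume only D_A conducts: V_N = 9.3 − 0.7 = 8.6 V, so I_R = 8.6/8.2 = 1.05 mA.
Check D_B: its anode-to-cathode voltage is 2.4 − 8.6 = -6.2 V < 0.7 V, so it is off. The assumption is consistent.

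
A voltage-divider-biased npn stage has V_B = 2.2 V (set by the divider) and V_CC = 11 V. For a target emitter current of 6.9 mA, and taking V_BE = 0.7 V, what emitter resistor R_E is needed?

R_E ≈ 0.22 kΩ

V_E = V_B − V_BE = 2.2 − 0.7 = 1.5 V.
R_E = V_E / I_E = 1.5 / 6.9 = 0.217 kΩ.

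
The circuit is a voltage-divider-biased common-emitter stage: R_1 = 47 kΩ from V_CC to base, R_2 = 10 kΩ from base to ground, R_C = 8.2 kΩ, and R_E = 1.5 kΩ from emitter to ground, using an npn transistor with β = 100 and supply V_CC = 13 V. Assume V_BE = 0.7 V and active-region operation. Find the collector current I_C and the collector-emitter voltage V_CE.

Thevenize the base divider: V_Th = V_CC·R_2/(R_1+R_2) = 13×10/57 = 2.28 V, R_Th = R_1‖R_2 = 8.25 kΩ.
Base-emitter loop: V_Th = I_B·R_Th + V_BE + (β+1)I_B·R_E, so I_B = (2.28 − 0.7) / (8.25 + 101×1.5) = 0.0099 mA.
I_C = β·I_B = 100×0.0099 = 0.99 mA, and I_E = (β+1)I_B = 0.999 mA.
V_CE = V_CC − I_C·R_C − I_E·R_E = 13 − 0.99×8.2 − 0.999×1.5 = 3.39 V.
V_CE = 3.39 V > 0.2 V confirms active-region operation.

I_C ≈ 0.99 mA, V_CE ≈ 3.4 V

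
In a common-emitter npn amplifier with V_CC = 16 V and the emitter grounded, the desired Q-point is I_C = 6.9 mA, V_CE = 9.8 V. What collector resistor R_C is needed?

Collector loop: V_CC = I_C·R_C + V_CE.
R_C = (V_CC − V_CE)/I_C = (16 − 9.8)/6.9 = 0.899 kΩ.

R_C ≈ 0.9 kΩ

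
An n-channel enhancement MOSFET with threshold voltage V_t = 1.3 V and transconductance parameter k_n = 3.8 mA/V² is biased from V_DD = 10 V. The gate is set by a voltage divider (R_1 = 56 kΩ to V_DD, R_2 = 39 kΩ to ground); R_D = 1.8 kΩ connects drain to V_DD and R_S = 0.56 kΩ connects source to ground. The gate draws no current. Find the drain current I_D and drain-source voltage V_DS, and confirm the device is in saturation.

I_D ≈ 2.8 mA, V_DS ≈ 3.3 V

V_G = V_DD·R_2/(R_1+R_2) = 10×39/95 = 4.11 V.
Assume saturation: I_D = (k_n/2)(V_GS − V_t)² with V_GS = V_G − I_D·R_S = 4.11 − 0.56·I_D.
Substituting gives 0.596·I_D² − 6.97·I_D + 15 = 0, with roots I_D = 2.83 or 8.87 mA.
The root I_D = 8.87 mA gives V_GS = -0.86 V ≤ V_t, so take I_D = 2.83 mA.
Then V_GS = 2.52 V and V_DS = V_DD − I_D(R_D+R_S) = 10 − 2.83×2.36 = 3.32 V.
Saturation requires V_DS ≥ V_GS − V_t = 1.22 V; 3.32 ≥ 1.22 ✓.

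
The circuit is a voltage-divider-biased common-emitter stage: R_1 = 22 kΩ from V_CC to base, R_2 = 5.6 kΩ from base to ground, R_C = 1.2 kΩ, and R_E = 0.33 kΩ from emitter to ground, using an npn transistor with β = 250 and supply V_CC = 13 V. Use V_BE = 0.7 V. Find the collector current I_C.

I_C ≈ 5.5 mA

Thevenize the base divider: V_Th = V_CC·R_2/(R_1+R_2) = 13×5.6/27.6 = 2.64 V, R_Th = R_1‖R_2 = 4.46 kΩ.
Base-emitter loop: V_Th = I_B·R_Th + V_BE + (β+1)I_B·R_E, so I_B = (2.64 − 0.7) / (4.46 + 251×0.33) = 0.0222 mA.
I_C = β·I_B = 250×0.0222 = 5.55 mA, and I_E = (β+1)I_B = 5.57 mA.
V_CE = V_CC − I_C·R_C − I_E·R_E = 13 − 5.55×1.2 − 5.57×0.33 = 4.5 V.
V_CE = 4.5 V > 0.2 V confirms active-region operation.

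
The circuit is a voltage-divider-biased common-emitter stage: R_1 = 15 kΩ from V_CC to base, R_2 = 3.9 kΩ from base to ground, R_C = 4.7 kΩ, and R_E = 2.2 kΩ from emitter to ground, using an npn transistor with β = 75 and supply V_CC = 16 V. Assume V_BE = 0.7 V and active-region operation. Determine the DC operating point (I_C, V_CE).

Thevenize the base divider: V_Th = V_CC·R_2/(R_1+R_2) = 16×3.9/18.9 = 3.3 V, R_Th = R_1‖R_2 = 3.1 kΩ.
Base-emitter loop: V_Th = I_B·R_Th + V_BE + (β+1)I_B·R_E, so I_B = (3.3 − 0.7) / (3.1 + 76×2.2) = 0.0153 mA.
I_C = β·I_B = 75×0.0153 = 1.15 mA, and I_E = (β+1)I_B = 1.16 mA.
V_CE = V_CC − I_C·R_C − I_E·R_E = 16 − 1.15×4.7 − 1.16×2.2 = 8.06 V.
V_CE = 8.06 V > 0.2 V confirms active-region operation.

I_C ≈ 1.1 mA, V_CE ≈ 8.1 V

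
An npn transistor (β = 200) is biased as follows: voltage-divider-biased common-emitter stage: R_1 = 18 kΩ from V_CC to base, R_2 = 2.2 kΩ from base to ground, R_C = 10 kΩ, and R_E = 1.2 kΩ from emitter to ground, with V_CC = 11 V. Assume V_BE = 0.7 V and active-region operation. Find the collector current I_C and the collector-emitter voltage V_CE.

Thevenize the base divider: V_Th = V_CC·R_2/(R_1+R_2) = 11×2.2/20.2 = 1.2 V, R_Th = R_1‖R_2 = 1.96 kΩ.
Base-emitter loop: V_Th = I_B·R_Th + V_BE + (β+1)I_B·R_E, so I_B = (1.2 − 0.7) / (1.96 + 201×1.2) = 0.00205 mA.
I_C = β·I_B = 200×0.00205 = 0.41 mA, and I_E = (β+1)I_B = 0.412 mA.
V_CE = V_CC − I_C·R_C − I_E·R_E = 11 − 0.41×10 − 0.412×1.2 = 6.41 V.
V_CE = 6.41 V > 0.2 V confirms active-region operation.

I_C ≈ 0.41 mA, V_CE ≈ 6.4 V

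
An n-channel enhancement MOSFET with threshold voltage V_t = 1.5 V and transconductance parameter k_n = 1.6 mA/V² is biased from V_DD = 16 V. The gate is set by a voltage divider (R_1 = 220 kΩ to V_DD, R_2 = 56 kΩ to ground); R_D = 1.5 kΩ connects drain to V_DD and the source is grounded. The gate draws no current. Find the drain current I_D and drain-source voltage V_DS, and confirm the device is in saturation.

V_G = V_DD·R_2/(R_1+R_2) = 16×56/276 = 3.25 V. With the source grounded, V_GS = V_G = 3.25 V.
Assume saturation: I_D = (k_n/2)(V_GS − V_t)² = (1.6/2)×(3.25 − 1.5)² = 0.8×1.75² = 2.44 mA.
V_DS = V_DD − I_D·R_D = 16 − 2.44×1.5 = 12.3 V.
Saturation requires V_DS ≥ V_GS − V_t = 1.75 V; 12.3 ≥ 1.75 ✓.

I_D ≈ 2.4 mA, V_DS ≈ 12 V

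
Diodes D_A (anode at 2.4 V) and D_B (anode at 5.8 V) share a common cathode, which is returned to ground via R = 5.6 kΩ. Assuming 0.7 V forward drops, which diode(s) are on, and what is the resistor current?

Assume both conduct. Then node N would need to be at both 2.4−0.7 = 1.7 V and 5.8−0.7 = 5.1 V, which is impossible.
Assume only D_B conducts: V_N = 5.8 − 0.7 = 5.1 V, so I_R = 5.1/5.6 = 0.911 mA.
Check D_A: its anode-to-cathode voltage is 2.4 − 5.1 = -2.7 V < 0.7 V, so it is off. The assumption is consistent.

Only D_B conducts; I_R ≈ 0.91 mA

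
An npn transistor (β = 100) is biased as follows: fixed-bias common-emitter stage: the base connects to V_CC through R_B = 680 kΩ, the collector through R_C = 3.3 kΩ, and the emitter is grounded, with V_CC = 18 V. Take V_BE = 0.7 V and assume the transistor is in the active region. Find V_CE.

V_CE ≈ 9.6 V

Base loop: V_CC = I_B·R_B + V_BE, so I_B = (18 − 0.7)/680 kΩ = 0.0254 mA.
In the active region I_C = β·I_B = 100 × 0.0254 = 2.54 mA.
Collector loop: V_CE = V_CC − I_C·R_C = 18 − 2.54×3.3 = 9.6 V.
Since V_CE = 9.6 V > V_CE(sat) ≈ 0.2 V, the transistor is in the active region as assumed.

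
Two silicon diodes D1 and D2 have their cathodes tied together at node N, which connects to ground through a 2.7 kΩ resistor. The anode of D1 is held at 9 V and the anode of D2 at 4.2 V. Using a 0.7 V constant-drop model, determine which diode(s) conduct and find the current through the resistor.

Only D1 conducts; I_R ≈ 3.1 mA

Assume both conduct. Then node N would need to be at both 9−0.7 = 8.3 V and 4.2−0.7 = 3.5 V, which is impossible.
Assume only D1 conducts: V_N = 9 − 0.7 = 8.3 V, so I_R = 8.3/2.7 = 3.07 mA.
Check D2: its anode-to-cathode voltage is 4.2 − 8.3 = -4.1 V < 0.7 V, so it is off. The assumption is consistent.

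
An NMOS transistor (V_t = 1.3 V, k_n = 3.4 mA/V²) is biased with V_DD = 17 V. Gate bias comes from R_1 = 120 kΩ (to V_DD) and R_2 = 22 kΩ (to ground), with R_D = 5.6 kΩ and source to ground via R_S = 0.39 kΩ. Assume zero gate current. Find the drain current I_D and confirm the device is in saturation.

V_G = V_DD·R_2/(R_1+R_2) = 17×22/142 = 2.63 V.
Assume saturation: I_D = (k_n/2)(V_GS − V_t)² with V_GS = V_G − I_D·R_S = 2.63 − 0.39·I_D.
Substituting gives 0.259·I_D² − 2.77·I_D + 3.02 = 0, with roots I_D = 1.23 or 9.47 mA.
The root I_D = 9.47 mA gives V_GS = -1.06 V ≤ V_t, so take I_D = 1.23 mA.
Then V_GS = 2.15 V and V_DS = V_DD − I_D(R_D+R_S) = 17 − 1.23×5.99 = 9.6 V.
Saturation requires V_DS ≥ V_GS − V_t = 0.852 V; 9.6 ≥ 0.852 ✓.

I_D ≈ 1.2 mA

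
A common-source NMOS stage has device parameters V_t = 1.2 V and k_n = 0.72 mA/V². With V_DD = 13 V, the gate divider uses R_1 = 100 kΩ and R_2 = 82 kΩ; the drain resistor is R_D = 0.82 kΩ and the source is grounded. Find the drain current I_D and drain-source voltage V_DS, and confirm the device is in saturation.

I_D ≈ 7.8 mA, V_DS ≈ 6.6 V

V_G = V_DD·R_2/(R_1+R_2) = 13×82/182 = 5.86 V. With the source grounded, V_GS = V_G = 5.86 V.
Assume saturation: I_D = (k_n/2)(V_GS − V_t)² = (0.72/2)×(5.86 − 1.2)² = 0.36×4.66² = 7.81 mA.
V_DS = V_DD − I_D·R_D = 13 − 7.81×0.82 = 6.6 V.
Saturation requires V_DS ≥ V_GS − V_t = 4.66 V; 6.6 ≥ 4.66 ✓.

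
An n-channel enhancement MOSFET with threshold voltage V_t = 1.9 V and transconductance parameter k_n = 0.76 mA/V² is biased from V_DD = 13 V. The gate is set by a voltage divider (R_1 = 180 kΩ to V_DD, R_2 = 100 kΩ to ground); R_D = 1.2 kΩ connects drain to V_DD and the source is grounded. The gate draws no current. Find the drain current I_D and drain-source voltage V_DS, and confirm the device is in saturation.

I_D ≈ 2.9 mA, V_DS ≈ 9.6 V

V_G = V_DD·R_2/(R_1+R_2) = 13×100/280 = 4.64 V. With the source grounded, V_GS = V_G = 4.64 V.
Assume saturation: I_D = (k_n/2)(V_GS − V_t)² = (0.76/2)×(4.64 − 1.9)² = 0.38×2.74² = 2.86 mA.
V_DS = V_DD − I_D·R_D = 13 − 2.86×1.2 = 9.57 V.
Saturation requires V_DS ≥ V_GS − V_t = 2.74 V; 9.57 ≥ 2.74 ✓.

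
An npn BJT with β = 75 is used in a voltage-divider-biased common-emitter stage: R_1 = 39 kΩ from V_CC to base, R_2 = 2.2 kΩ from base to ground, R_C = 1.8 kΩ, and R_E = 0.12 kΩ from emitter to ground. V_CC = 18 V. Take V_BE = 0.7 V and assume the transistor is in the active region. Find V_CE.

Thevenize the base divider: V_Th = V_CC·R_2/(R_1+R_2) = 18×2.2/41.2 = 0.961 V, R_Th = R_1‖R_2 = 2.08 kΩ.
Base-emitter loop: V_Th = I_B·R_Th + V_BE + (β+1)I_B·R_E, so I_B = (0.961 − 0.7) / (2.08 + 76×0.12) = 0.0233 mA.
I_C = β·I_B = 75×0.0233 = 1.75 mA, and I_E = (β+1)I_B = 1.77 mA.
V_CE = V_CC − I_C·R_C − I_E·R_E = 18 − 1.75×1.8 − 1.77×0.12 = 14.6 V.
V_CE = 14.6 V > 0.2 V confirms active-region operation.

V_CE ≈ 15 V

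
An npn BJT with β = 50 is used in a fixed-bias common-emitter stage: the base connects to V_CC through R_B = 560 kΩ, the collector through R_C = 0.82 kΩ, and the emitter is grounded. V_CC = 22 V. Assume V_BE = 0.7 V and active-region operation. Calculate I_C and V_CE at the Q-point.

Base loop: V_CC = I_B·R_B + V_BE, so I_B = (22 − 0.7)/560 kΩ = 0.038 mA.
In the active region I_C = β·I_B = 50 × 0.038 = 1.9 mA.
Collector loop: V_CE = V_CC − I_C·R_C = 22 − 1.9×0.82 = 20.4 V.
Since V_CE = 20.4 V > V_CE(sat) ≈ 0.2 V, the transistor is in the active region as assumed.

I_C ≈ 1.9 mA, V_CE ≈ 20 V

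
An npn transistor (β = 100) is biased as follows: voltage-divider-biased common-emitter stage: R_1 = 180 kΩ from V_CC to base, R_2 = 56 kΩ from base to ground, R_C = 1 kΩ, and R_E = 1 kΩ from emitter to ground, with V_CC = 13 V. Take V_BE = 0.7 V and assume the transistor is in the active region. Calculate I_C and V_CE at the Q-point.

Thevenize the base divider: V_Th = V_CC·R_2/(R_1+R_2) = 13×56/236 = 3.08 V, R_Th = R_1‖R_2 = 42.7 kΩ.
Base-emitter loop: V_Th = I_B·R_Th + V_BE + (β+1)I_B·R_E, so I_B = (3.08 − 0.7) / (42.7 + 101×1) = 0.0166 mA.
I_C = β·I_B = 100×0.0166 = 1.66 mA, and I_E = (β+1)I_B = 1.68 mA.
V_CE = V_CC − I_C·R_C − I_E·R_E = 13 − 1.66×1 − 1.68×1 = 9.66 V.
V_CE = 9.66 V > 0.2 V confirms active-region operation.

I_C ≈ 1.7 mA, V_CE ≈ 9.7 V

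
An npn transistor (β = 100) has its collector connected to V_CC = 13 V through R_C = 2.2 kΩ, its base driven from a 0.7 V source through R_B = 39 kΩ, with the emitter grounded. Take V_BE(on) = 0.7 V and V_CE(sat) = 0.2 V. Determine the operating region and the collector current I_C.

V_BB = 0.7 V ≤ V_BE(on) = 0.7 V, so the base-emitter junction is not forward biased.
The transistor is in cutoff: I_B = I_C = 0.

cutoff; I_C ≈ 0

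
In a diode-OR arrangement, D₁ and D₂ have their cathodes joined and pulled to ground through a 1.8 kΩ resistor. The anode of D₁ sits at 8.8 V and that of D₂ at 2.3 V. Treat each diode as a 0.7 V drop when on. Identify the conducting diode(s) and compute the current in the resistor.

Assume both conduct. Then node N would need to be at both 8.8−0.7 = 8.1 V and 2.3−0.7 = 1.6 V, which is impossible.
Assume only D₁ conducts: V_N = 8.8 − 0.7 = 8.1 V, so I_R = 8.1/1.8 = 4.5 mA.
Check D₂: its anode-to-cathode voltage is 2.3 − 8.1 = -5.8 V < 0.7 V, so it is off. The assumption is consistent.

Only D₁ conducts; I_R ≈ 4.5 mA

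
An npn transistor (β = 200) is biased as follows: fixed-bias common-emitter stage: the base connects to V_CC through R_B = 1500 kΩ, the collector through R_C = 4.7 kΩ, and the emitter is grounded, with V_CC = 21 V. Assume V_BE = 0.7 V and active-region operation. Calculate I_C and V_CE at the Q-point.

I_C ≈ 2.7 mA, V_CE ≈ 8.3 V

Base loop: V_CC = I_B·R_B + V_BE, so I_B = (21 − 0.7)/1500 kΩ = 0.0135 mA.
In the active region I_C = β·I_B = 200 × 0.0135 = 2.71 mA.
Collector loop: V_CE = V_CC − I_C·R_C = 21 − 2.71×4.7 = 8.28 V.
Since V_CE = 8.28 V > V_CE(sat) ≈ 0.2 V, the transistor is in the active region as assumed.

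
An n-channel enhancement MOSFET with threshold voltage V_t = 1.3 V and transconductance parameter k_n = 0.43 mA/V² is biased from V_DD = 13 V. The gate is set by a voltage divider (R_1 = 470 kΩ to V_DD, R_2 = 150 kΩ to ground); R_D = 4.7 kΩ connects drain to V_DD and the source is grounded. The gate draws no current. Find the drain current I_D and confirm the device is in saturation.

V_G = V_DD·R_2/(R_1+R_2) = 13×150/620 = 3.15 V. With the source grounded, V_GS = V_G = 3.15 V.
Assume saturation: I_D = (k_n/2)(V_GS − V_t)² = (0.43/2)×(3.15 − 1.3)² = 0.215×1.85² = 0.732 mA.
V_DS = V_DD − I_D·R_D = 13 − 0.732×4.7 = 9.56 V.
Saturation requires V_DS ≥ V_GS − V_t = 1.85 V; 9.56 ≥ 1.85 ✓.

I_D ≈ 0.73 mA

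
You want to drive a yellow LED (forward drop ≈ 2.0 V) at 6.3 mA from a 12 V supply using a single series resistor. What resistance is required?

R ≈ 1.6 kΩ

The resistor drops V_S − V_D = 12 − 2.0 = 10 V at 6.3 mA.
R = 10 V / 6.3 mA = 1.59 kΩ.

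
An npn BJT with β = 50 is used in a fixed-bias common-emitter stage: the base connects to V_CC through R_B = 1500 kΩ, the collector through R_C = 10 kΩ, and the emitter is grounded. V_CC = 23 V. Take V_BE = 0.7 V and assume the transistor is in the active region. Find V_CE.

V_CE ≈ 16 V

Base loop: V_CC = I_B·R_B + V_BE, so I_B = (23 − 0.7)/1500 kΩ = 0.0149 mA.
In the active region I_C = β·I_B = 50 × 0.0149 = 0.743 mA.
Collector loop: V_CE = V_CC − I_C·R_C = 23 − 0.743×10 = 15.6 V.
Since V_CE = 15.6 V > V_CE(sat) ≈ 0.2 V, the transistor is in the active region as assumed.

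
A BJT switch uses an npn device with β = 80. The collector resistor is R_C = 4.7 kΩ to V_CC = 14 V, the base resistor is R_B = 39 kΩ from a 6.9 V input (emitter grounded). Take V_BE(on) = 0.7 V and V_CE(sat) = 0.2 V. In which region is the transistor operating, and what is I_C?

saturation; I_C ≈ 2.9 mA

Assume active: I_B = (6.9 − 0.7)/39 = 0.159 mA, giving I_C = β·I_B = 12.7 mA.
But then V_CE = 14 − 12.7×4.7 = -45.8 V < V_CE(sat) = 0.2 V — impossible in the active region.
So the transistor is saturated. With V_CE = 0.2 V, I_C = (V_CC − 0.2)/R_C = 13.8/4.7 = 2.94 mA.
Check: β·I_B = 12.7 mA > I_C = 2.94 mA, confirming saturation.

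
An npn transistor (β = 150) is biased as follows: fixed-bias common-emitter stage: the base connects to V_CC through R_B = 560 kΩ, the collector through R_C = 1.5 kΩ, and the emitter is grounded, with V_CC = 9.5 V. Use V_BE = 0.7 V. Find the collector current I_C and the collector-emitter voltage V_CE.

I_C ≈ 2.4 mA, V_CE ≈ 6 V

Base loop: V_CC = I_B·R_B + V_BE, so I_B = (9.5 − 0.7)/560 kΩ = 0.0157 mA.
In the active region I_C = β·I_B = 150 × 0.0157 = 2.36 mA.
Collector loop: V_CE = V_CC − I_C·R_C = 9.5 − 2.36×1.5 = 5.96 V.
Since V_CE = 5.96 V > V_CE(sat) ≈ 0.2 V, the transistor is in the active region as assumed.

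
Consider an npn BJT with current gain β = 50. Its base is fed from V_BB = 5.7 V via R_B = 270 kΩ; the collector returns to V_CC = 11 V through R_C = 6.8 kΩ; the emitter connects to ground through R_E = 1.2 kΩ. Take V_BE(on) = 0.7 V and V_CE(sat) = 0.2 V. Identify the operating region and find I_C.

Assume active. Base-emitter loop: I_B = (V_BB − V_BE)/(R_B + (β+1)R_E) = (5.7 − 0.7)/(270 + 51×1.2) = 0.0151 mA.
I_C = β·I_B = 50×0.0151 = 0.755 mA.
V_CE = V_CC − I_C·R_C − I_E·R_E = 11 − 0.755×6.8 − 0.77×1.2 = 4.94 V > V_CE(sat), so the active-region assumption holds.

active; I_C ≈ 0.75 mA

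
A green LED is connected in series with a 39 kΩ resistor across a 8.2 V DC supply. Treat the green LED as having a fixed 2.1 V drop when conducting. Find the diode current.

KVL around the loop: 8.2 = V_D + I·R = 2.1 + I × 39 kΩ.
So I = (8.2 − 2.1) / 39 kΩ = 6.1 / 39 = 0.156 mA.

I ≈ 0.16 mA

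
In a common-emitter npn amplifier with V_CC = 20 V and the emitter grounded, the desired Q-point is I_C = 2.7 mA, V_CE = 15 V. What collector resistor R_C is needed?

R_C ≈ 1.9 kΩ

Collector loop: V_CC = I_C·R_C + V_CE.
R_C = (V_CC − V_CE)/I_C = (20 − 15)/2.7 = 1.85 kΩ.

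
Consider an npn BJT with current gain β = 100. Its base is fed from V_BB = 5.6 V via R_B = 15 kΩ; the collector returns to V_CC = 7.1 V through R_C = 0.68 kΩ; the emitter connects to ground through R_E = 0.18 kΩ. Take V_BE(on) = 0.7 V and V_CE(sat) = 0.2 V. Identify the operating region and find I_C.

saturation; I_C ≈ 8 mA

Assume active: I_B = (5.6 − 0.7)/(15 + 101×0.18) = 0.148 mA, I_C = β·I_B = 14.8 mA.
Then V_CE = 7.1 − 14.8×0.68 − 14.9×0.18 = -5.63 V < 0.2 V — the active assumption fails.
Re-solve with V_CE = 0.2 V. KCL at the emitter: V_E/R_E = (V_BB−0.7−V_E)/R_B + (V_CC−0.2−V_E)/R_C, giving V_E = 1.48 V.
I_C = (V_CC − 0.2 − V_E)/R_C = (6.9 − 1.48)/0.68 = 7.98 mA.
Check: I_B = (4.9 − 1.48)/15 = 0.228 mA, and β·I_B = 22.8 mA > I_C, confirming saturation.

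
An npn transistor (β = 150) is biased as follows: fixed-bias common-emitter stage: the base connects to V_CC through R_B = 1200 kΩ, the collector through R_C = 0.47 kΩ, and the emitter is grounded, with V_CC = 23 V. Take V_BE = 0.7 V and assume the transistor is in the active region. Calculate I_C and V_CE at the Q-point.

I_C ≈ 2.8 mA, V_CE ≈ 22 V

Base loop: V_CC = I_B·R_B + V_BE, so I_B = (23 − 0.7)/1200 kΩ = 0.0186 mA.
In the active region I_C = β·I_B = 150 × 0.0186 = 2.79 mA.
Collector loop: V_CE = V_CC − I_C·R_C = 23 − 2.79×0.47 = 21.7 V.
Since V_CE = 21.7 V > V_CE(sat) ≈ 0.2 V, the transistor is in the active region as assumed.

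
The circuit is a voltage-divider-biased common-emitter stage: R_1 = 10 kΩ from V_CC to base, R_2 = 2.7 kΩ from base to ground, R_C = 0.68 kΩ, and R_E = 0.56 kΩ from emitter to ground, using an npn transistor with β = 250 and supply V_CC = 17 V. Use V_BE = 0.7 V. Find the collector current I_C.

I_C ≈ 5.1 mA

Thevenize the base divider: V_Th = V_CC·R_2/(R_1+R_2) = 17×2.7/12.7 = 3.61 V, R_Th = R_1‖R_2 = 2.13 kΩ.
Base-emitter loop: V_Th = I_B·R_Th + V_BE + (β+1)I_B·R_E, so I_B = (3.61 − 0.7) / (2.13 + 251×0.56) = 0.0204 mA.
I_C = β·I_B = 250×0.0204 = 5.11 mA, and I_E = (β+1)I_B = 5.13 mA.
V_CE = V_CC − I_C·R_C − I_E·R_E = 17 − 5.11×0.68 − 5.13×0.56 = 10.7 V.
V_CE = 10.7 V > 0.2 V confirms active-region operation.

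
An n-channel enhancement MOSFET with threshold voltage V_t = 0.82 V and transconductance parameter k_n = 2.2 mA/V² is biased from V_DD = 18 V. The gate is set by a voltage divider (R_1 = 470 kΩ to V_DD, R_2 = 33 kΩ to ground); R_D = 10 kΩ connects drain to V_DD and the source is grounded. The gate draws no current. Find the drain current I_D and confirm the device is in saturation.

V_G = V_DD·R_2/(R_1+R_2) = 18×33/503 = 1.18 V. With the source grounded, V_GS = V_G = 1.18 V.
Assume saturation: I_D = (k_n/2)(V_GS − V_t)² = (2.2/2)×(1.18 − 0.82)² = 1.1×0.361² = 0.143 mA.
V_DS = V_DD − I_D·R_D = 18 − 0.143×10 = 16.6 V.
Saturation requires V_DS ≥ V_GS − V_t = 0.361 V; 16.6 ≥ 0.361 ✓.

I_D ≈ 0.14 mA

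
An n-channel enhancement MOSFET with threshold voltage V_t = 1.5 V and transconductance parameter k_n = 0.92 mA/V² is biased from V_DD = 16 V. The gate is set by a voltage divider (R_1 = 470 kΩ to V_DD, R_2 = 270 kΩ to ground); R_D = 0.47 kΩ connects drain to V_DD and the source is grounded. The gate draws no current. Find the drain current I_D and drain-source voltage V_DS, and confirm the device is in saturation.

V_G = V_DD·R_2/(R_1+R_2) = 16×270/740 = 5.84 V. With the source grounded, V_GS = V_G = 5.84 V.
Assume saturation: I_D = (k_n/2)(V_GS − V_t)² = (0.92/2)×(5.84 − 1.5)² = 0.46×4.34² = 8.66 mA.
V_DS = V_DD − I_D·R_D = 16 − 8.66×0.47 = 11.9 V.
Saturation requires V_DS ≥ V_GS − V_t = 4.34 V; 11.9 ≥ 4.34 ✓.

I_D ≈ 8.7 mA, V_DS ≈ 12 V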